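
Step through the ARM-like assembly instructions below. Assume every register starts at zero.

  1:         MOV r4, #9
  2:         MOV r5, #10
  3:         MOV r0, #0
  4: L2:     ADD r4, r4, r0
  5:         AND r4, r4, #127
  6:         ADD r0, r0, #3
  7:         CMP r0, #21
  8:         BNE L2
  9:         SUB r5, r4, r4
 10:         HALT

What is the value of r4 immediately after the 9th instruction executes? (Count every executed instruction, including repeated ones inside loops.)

r4=9
r5=10
r0=0
r4=9+0=9
r4=9&127=9
r0=0+3=3
CMP r0, #21  (cmp 3,21)
BNE L2: taken
r4=9+3=12
After step 9: r4 = 12.

12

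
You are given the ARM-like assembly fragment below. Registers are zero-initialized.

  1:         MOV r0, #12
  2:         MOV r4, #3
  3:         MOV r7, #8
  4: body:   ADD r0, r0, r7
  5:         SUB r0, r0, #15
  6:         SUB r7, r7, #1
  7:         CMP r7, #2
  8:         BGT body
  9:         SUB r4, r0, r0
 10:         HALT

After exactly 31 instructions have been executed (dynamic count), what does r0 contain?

-45

MOV r0, #12 → r0=12
MOV r4, #3 → r4=3
MOV r7, #8 → r7=8
ADD r0, r0, r7 → r0=12+8=20
SUB r0, r0, #15 → r0=20-15=5
SUB r7, r7, #1 → r7=8-1=7
CMP r7, #2  (cmp 7,2)
BGT body: taken
ADD r0, r0, r7 → r0=5+7=12
SUB r0, r0, #15 → r0=12-15=-3
SUB r7, r7, #1 → r7=7-1=6
CMP r7, #2  (cmp 6,2)
BGT body: taken
ADD r0, r0, r7 → r0=(-3)+6=3
SUB r0, r0, #15 → r0=3-15=-12
SUB r7, r7, #1 → r7=6-1=5
CMP r7, #2  (cmp 5,2)
BGT body: taken
ADD r0, r0, r7 → r0=(-12)+5=-7
SUB r0, r0, #15 → r0=(-7)-15=-22
SUB r7, r7, #1 → r7=5-1=4
CMP r7, #2  (cmp 4,2)
BGT body: taken
ADD r0, r0, r7 → r0=(-22)+4=-18
SUB r0, r0, #15 → r0=(-18)-15=-33
SUB r7, r7, #1 → r7=4-1=3
CMP r7, #2  (cmp 3,2)
BGT body: taken
ADD r0, r0, r7 → r0=(-33)+3=-30
SUB r0, r0, #15 → r0=(-30)-15=-45
SUB r7, r7, #1 → r7=3-1=2
After step 31: r0 = -45.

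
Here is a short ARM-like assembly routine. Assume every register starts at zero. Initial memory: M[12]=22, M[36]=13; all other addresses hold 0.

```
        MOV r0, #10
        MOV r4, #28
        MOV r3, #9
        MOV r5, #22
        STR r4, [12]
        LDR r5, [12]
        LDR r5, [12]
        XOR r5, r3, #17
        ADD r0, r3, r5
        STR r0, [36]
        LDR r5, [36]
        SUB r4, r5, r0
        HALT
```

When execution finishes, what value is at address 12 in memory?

28

MOV r0, #10 → r0=10
MOV r4, #28 → r4=28
MOV r3, #9 → r3=9
MOV r5, #22 → r5=22
STR r4, [12] → M[12]=28
LDR r5, [12] → r5=M[12]=28
LDR r5, [12] → r5=M[12]=28
XOR r5, r3, #17 → r5=9^17=24
ADD r0, r3, r5 → r0=9+24=33
STR r0, [36] → M[36]=33
LDR r5, [36] → r5=M[36]=33
SUB r4, r5, r0 → r4=33-33=0
halt.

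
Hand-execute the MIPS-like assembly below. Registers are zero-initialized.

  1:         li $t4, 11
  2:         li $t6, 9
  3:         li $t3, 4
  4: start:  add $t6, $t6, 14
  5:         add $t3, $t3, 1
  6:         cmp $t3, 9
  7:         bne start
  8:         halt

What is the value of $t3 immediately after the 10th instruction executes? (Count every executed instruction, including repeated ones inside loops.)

$t4=11
$t6=9
$t3=4
$t6=9+14=23
$t3=4+1=5
cmp $t3, 9  (cmp 5,9)
bne start: taken
$t6=23+14=37
$t3=5+1=6
cmp $t3, 9  (cmp 6,9)
After step 10: $t3 = 6.

6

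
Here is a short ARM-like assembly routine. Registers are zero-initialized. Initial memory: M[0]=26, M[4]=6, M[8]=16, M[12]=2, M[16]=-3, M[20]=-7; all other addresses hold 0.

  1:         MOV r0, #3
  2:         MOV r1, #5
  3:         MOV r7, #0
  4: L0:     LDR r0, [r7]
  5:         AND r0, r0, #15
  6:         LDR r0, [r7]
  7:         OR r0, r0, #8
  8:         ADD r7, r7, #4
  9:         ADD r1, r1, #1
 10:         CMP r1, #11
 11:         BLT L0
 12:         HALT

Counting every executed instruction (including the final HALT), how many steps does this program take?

52

r0=3
r1=5
r7=0
r0=M[0]=26
r0=26&15=10
r0=M[0]=26
r0=26|8=26
r7=0+4=4
r1=5+1=6
CMP r1, #11  (cmp 6,11)
BLT L0: taken
r0=M[4]=6
r0=6&15=6
r0=M[4]=6
r0=6|8=14
r7=4+4=8
r1=6+1=7
CMP r1, #11  (cmp 7,11)
BLT L0: taken
r0=M[8]=16
r0=16&15=0
r0=M[8]=16
r0=16|8=24
r7=8+4=12
r1=7+1=8
CMP r1, #11  (cmp 8,11)
BLT L0: taken
r0=M[12]=2
r0=2&15=2
r0=M[12]=2
r0=2|8=10
r7=12+4=16
r1=8+1=9
CMP r1, #11  (cmp 9,11)
BLT L0: taken
r0=M[16]=-3
r0=(-3)&15=13
r0=M[16]=-3
r0=(-3)|8=-3
r7=16+4=20
r1=9+1=10
CMP r1, #11  (cmp 10,11)
BLT L0: taken
r0=M[20]=-7
r0=(-7)&15=9
r0=M[20]=-7
r0=(-7)|8=-7
r7=20+4=24
r1=10+1=11
CMP r1, #11  (cmp 11,11)
BLT L0: not taken
halt.
Total executed instructions: 52.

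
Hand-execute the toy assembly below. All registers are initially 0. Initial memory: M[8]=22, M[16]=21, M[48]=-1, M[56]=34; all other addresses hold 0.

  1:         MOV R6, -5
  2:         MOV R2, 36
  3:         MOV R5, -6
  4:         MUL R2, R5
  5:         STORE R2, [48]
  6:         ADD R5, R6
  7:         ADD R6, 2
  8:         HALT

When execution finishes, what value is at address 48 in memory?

MOV R6, -5 → R6=-5
MOV R2, 36 → R2=36
MOV R5, -6 → R5=-6
MUL R2, R5 → R2=36*(-6)=-216
STORE R2, [48] → M[48]=-216
ADD R5, R6 → R5=(-6)+(-5)=-11
ADD R6, 2 → R6=(-5)+2=-3
halt.

-216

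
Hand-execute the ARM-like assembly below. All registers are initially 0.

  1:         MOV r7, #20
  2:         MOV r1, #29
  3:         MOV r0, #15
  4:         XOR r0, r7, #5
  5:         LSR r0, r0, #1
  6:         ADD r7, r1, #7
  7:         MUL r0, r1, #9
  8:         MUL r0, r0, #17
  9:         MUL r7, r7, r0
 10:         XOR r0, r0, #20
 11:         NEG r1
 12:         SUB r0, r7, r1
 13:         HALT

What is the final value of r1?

MOV r7, #20 → r7=20
MOV r1, #29 → r1=29
MOV r0, #15 → r0=15
XOR r0, r7, #5 → r0=20^5=17
LSR r0, r0, #1 → r0=17>>1=8
ADD r7, r1, #7 → r7=29+7=36
MUL r0, r1, #9 → r0=29*9=261
MUL r0, r0, #17 → r0=261*17=4437
MUL r7, r7, r0 → r7=36*4437=159732
XOR r0, r0, #20 → r0=4437^20=4417
NEG r1 → r1=-(29)=-29
SUB r0, r7, r1 → r0=159732-(-29)=159761
halt.

-29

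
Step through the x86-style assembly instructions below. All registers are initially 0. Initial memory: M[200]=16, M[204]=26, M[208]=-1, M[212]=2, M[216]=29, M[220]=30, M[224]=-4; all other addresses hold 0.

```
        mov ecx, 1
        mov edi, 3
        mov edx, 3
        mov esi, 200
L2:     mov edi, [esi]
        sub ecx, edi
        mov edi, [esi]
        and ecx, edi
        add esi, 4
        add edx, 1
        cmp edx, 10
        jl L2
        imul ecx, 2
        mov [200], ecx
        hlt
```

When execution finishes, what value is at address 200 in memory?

after mov ecx, 1: ecx=1
after mov edi, 3: edi=3
after mov edx, 3: edx=3
after mov esi, 200: esi=200
after mov edi, [esi]: edi=M[200]=16
after sub ecx, edi: ecx=1-16=-15
after mov edi, [esi]: edi=M[200]=16
after and ecx, edi: ecx=(-15)&16=16
after add esi, 4: esi=200+4=204
after add edx, 1: edx=3+1=4
cmp edx, 10  (cmp 4,10)
jl L2: taken
after mov edi, [esi]: edi=M[204]=26
after sub ecx, edi: ecx=16-26=-10
after mov edi, [esi]: edi=M[204]=26
after and ecx, edi: ecx=(-10)&26=18
after add esi, 4: esi=204+4=208
after add edx, 1: edx=4+1=5
cmp edx, 10  (cmp 5,10)
jl L2: taken
after mov edi, [esi]: edi=M[208]=-1
after sub ecx, edi: ecx=18-(-1)=19
after mov edi, [esi]: edi=M[208]=-1
after and ecx, edi: ecx=19&(-1)=19
after add esi, 4: esi=208+4=212
after add edx, 1: edx=5+1=6
cmp edx, 10  (cmp 6,10)
jl L2: taken
after mov edi, [esi]: edi=M[212]=2
after sub ecx, edi: ecx=19-2=17
after mov edi, [esi]: edi=M[212]=2
after and ecx, edi: ecx=17&2=0
after add esi, 4: esi=212+4=216
after add edx, 1: edx=6+1=7
cmp edx, 10  (cmp 7,10)
jl L2: taken
after mov edi, [esi]: edi=M[216]=29
after sub ecx, edi: ecx=0-29=-29
after mov edi, [esi]: edi=M[216]=29
after and ecx, edi: ecx=(-29)&29=1
after add esi, 4: esi=216+4=220
after add edx, 1: edx=7+1=8
cmp edx, 10  (cmp 8,10)
jl L2: taken
after mov edi, [esi]: edi=M[220]=30
after sub ecx, edi: ecx=1-30=-29
after mov edi, [esi]: edi=M[220]=30
after and ecx, edi: ecx=(-29)&30=2
after add esi, 4: esi=220+4=224
after add edx, 1: edx=8+1=9
cmp edx, 10  (cmp 9,10)
jl L2: taken
after mov edi, [esi]: edi=M[224]=-4
after sub ecx, edi: ecx=2-(-4)=6
after mov edi, [esi]: edi=M[224]=-4
after and ecx, edi: ecx=6&(-4)=4
after add esi, 4: esi=224+4=228
after add edx, 1: edx=9+1=10
cmp edx, 10  (cmp 10,10)
jl L2: not taken
after imul ecx, 2: ecx=4*2=8
mov [200], ecx → M[200]=8
halt.

8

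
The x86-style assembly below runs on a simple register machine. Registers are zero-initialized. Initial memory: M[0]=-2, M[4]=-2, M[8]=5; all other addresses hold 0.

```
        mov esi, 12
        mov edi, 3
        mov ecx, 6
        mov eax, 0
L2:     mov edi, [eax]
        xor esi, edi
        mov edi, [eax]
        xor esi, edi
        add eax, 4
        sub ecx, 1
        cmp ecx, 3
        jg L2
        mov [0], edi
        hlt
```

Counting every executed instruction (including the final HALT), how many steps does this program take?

esi=12
edi=3
ecx=6
eax=0
edi=M[0]=-2
esi=12^(-2)=-14
edi=M[0]=-2
esi=(-14)^(-2)=12
eax=0+4=4
ecx=6-1=5
cmp ecx, 3  (cmp 5,3)
jg L2: taken
edi=M[4]=-2
esi=12^(-2)=-14
edi=M[4]=-2
esi=(-14)^(-2)=12
eax=4+4=8
ecx=5-1=4
cmp ecx, 3  (cmp 4,3)
jg L2: taken
edi=M[8]=5
esi=12^5=9
edi=M[8]=5
esi=9^5=12
eax=8+4=12
ecx=4-1=3
cmp ecx, 3  (cmp 3,3)
jg L2: not taken
mov [0], edi → M[0]=5
halt.
Total executed instructions: 30.

30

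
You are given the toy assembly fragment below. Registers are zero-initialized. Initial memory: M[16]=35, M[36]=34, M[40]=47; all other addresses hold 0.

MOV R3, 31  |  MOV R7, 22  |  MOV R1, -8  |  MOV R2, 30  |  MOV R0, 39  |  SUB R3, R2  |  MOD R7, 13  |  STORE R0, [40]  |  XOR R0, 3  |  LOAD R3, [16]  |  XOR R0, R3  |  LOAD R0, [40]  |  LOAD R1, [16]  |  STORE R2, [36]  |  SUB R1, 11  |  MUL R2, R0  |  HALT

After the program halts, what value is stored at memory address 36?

R3=31
R7=22
R1=-8
R2=30
R0=39
R3=31-30=1
R7=22%13=9
STORE R0, [40] → M[40]=39
R0=39^3=36
R3=M[16]=35
R0=36^35=7
R0=M[40]=39
R1=M[16]=35
STORE R2, [36] → M[36]=30
R1=35-11=24
R2=30*39=1170
halt.

30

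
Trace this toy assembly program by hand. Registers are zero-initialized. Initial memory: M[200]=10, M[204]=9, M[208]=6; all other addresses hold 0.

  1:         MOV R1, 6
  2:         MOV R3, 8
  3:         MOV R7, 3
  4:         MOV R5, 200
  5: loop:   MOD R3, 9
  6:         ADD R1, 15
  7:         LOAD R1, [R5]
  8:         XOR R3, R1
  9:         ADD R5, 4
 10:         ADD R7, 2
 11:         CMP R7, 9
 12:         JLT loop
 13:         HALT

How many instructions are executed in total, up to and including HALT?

R1=6
R3=8
R7=3
R5=200
R3=8%9=8
R1=6+15=21
R1=M[200]=10
R3=8^10=2
R5=200+4=204
R7=3+2=5
CMP R7, 9  (cmp 5,9)
JLT loop: taken
R3=2%9=2
R1=10+15=25
R1=M[204]=9
R3=2^9=11
R5=204+4=208
R7=5+2=7
CMP R7, 9  (cmp 7,9)
JLT loop: taken
R3=11%9=2
R1=9+15=24
R1=M[208]=6
R3=2^6=4
R5=208+4=212
R7=7+2=9
CMP R7, 9  (cmp 9,9)
JLT loop: not taken
halt.
Total executed instructions: 29.

29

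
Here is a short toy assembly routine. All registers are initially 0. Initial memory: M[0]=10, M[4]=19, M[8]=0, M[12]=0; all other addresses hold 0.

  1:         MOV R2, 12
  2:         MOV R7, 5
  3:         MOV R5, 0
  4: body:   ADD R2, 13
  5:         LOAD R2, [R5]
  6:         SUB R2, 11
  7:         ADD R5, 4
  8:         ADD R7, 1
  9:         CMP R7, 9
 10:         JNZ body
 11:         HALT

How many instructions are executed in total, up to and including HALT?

32

R2=12
R7=5
R5=0
R2=12+13=25
R2=M[0]=10
R2=10-11=-1
R5=0+4=4
R7=5+1=6
CMP R7, 9  (cmp 6,9)
JNZ body: taken
R2=(-1)+13=12
R2=M[4]=19
R2=19-11=8
R5=4+4=8
R7=6+1=7
CMP R7, 9  (cmp 7,9)
JNZ body: taken
R2=8+13=21
R2=M[8]=0
R2=0-11=-11
R5=8+4=12
R7=7+1=8
CMP R7, 9  (cmp 8,9)
JNZ body: taken
R2=(-11)+13=2
R2=M[12]=0
R2=0-11=-11
R5=12+4=16
R7=8+1=9
CMP R7, 9  (cmp 9,9)
JNZ body: not taken
halt.
Total executed instructions: 32.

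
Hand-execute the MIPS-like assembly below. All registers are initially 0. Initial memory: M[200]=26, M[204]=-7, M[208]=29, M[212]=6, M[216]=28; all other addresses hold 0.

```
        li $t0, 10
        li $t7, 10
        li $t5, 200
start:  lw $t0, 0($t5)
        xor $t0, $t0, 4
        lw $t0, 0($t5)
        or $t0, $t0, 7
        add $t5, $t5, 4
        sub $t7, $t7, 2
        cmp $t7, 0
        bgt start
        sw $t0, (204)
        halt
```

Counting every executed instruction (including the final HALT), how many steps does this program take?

after li $t0, 10: $t0=10
after li $t7, 10: $t7=10
after li $t5, 200: $t5=200
after lw $t0, 0($t5): $t0=M[200]=26
after xor $t0, $t0, 4: $t0=26^4=30
after lw $t0, 0($t5): $t0=M[200]=26
after or $t0, $t0, 7: $t0=26|7=31
after add $t5, $t5, 4: $t5=200+4=204
after sub $t7, $t7, 2: $t7=10-2=8
cmp $t7, 0  (cmp 8,0)
bgt start: taken
after lw $t0, 0($t5): $t0=M[204]=-7
after xor $t0, $t0, 4: $t0=(-7)^4=-3
after lw $t0, 0($t5): $t0=M[204]=-7
after or $t0, $t0, 7: $t0=(-7)|7=-1
after add $t5, $t5, 4: $t5=204+4=208
after sub $t7, $t7, 2: $t7=8-2=6
cmp $t7, 0  (cmp 6,0)
bgt start: taken
after lw $t0, 0($t5): $t0=M[208]=29
after xor $t0, $t0, 4: $t0=29^4=25
after lw $t0, 0($t5): $t0=M[208]=29
after or $t0, $t0, 7: $t0=29|7=31
after add $t5, $t5, 4: $t5=208+4=212
after sub $t7, $t7, 2: $t7=6-2=4
cmp $t7, 0  (cmp 4,0)
bgt start: taken
after lw $t0, 0($t5): $t0=M[212]=6
after xor $t0, $t0, 4: $t0=6^4=2
after lw $t0, 0($t5): $t0=M[212]=6
after or $t0, $t0, 7: $t0=6|7=7
after add $t5, $t5, 4: $t5=212+4=216
after sub $t7, $t7, 2: $t7=4-2=2
cmp $t7, 0  (cmp 2,0)
bgt start: taken
after lw $t0, 0($t5): $t0=M[216]=28
after xor $t0, $t0, 4: $t0=28^4=24
after lw $t0, 0($t5): $t0=M[216]=28
after or $t0, $t0, 7: $t0=28|7=31
after add $t5, $t5, 4: $t5=216+4=220
after sub $t7, $t7, 2: $t7=2-2=0
cmp $t7, 0  (cmp 0,0)
bgt start: not taken
sw $t0, (204) → M[204]=31
halt.
Total executed instructions: 45.

45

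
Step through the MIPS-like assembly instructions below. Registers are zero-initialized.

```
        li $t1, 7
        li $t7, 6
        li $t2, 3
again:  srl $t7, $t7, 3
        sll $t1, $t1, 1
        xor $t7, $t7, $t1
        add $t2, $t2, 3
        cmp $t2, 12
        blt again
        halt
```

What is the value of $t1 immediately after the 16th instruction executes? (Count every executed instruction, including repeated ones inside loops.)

after li $t1, 7: $t1=7
after li $t7, 6: $t7=6
after li $t2, 3: $t2=3
after srl $t7, $t7, 3: $t7=6>>3=0
after sll $t1, $t1, 1: $t1=7<<1=14
after xor $t7, $t7, $t1: $t7=0^14=14
after add $t2, $t2, 3: $t2=3+3=6
cmp $t2, 12  (cmp 6,12)
blt again: taken
after srl $t7, $t7, 3: $t7=14>>3=1
after sll $t1, $t1, 1: $t1=14<<1=28
after xor $t7, $t7, $t1: $t7=1^28=29
after add $t2, $t2, 3: $t2=6+3=9
cmp $t2, 12  (cmp 9,12)
blt again: taken
after srl $t7, $t7, 3: $t7=29>>3=3
After step 16: $t1 = 28.

28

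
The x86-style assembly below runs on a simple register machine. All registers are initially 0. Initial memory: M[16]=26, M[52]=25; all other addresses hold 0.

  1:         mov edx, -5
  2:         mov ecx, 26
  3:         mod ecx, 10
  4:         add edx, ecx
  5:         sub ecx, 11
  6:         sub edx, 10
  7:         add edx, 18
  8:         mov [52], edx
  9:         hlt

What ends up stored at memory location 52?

9

mov edx, -5 → edx=-5
mov ecx, 26 → ecx=26
mod ecx, 10 → ecx=26%10=6
add edx, ecx → edx=(-5)+6=1
sub ecx, 11 → ecx=6-11=-5
sub edx, 10 → edx=1-10=-9
add edx, 18 → edx=(-9)+18=9
mov [52], edx → M[52]=9
halt.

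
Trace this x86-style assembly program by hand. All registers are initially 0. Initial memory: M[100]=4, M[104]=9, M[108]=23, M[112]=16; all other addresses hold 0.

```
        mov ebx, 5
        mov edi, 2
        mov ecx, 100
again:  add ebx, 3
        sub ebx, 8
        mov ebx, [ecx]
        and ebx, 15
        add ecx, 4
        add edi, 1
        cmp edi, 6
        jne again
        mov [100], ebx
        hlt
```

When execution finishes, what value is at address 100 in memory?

0

after mov ebx, 5: ebx=5
after mov edi, 2: edi=2
after mov ecx, 100: ecx=100
after add ebx, 3: ebx=5+3=8
after sub ebx, 8: ebx=8-8=0
after mov ebx, [ecx]: ebx=M[100]=4
after and ebx, 15: ebx=4&15=4
after add ecx, 4: ecx=100+4=104
after add edi, 1: edi=2+1=3
cmp edi, 6  (cmp 3,6)
jne again: taken
after add ebx, 3: ebx=4+3=7
after sub ebx, 8: ebx=7-8=-1
after mov ebx, [ecx]: ebx=M[104]=9
after and ebx, 15: ebx=9&15=9
after add ecx, 4: ecx=104+4=108
after add edi, 1: edi=3+1=4
cmp edi, 6  (cmp 4,6)
jne again: taken
after add ebx, 3: ebx=9+3=12
after sub ebx, 8: ebx=12-8=4
after mov ebx, [ecx]: ebx=M[108]=23
after and ebx, 15: ebx=23&15=7
after add ecx, 4: ecx=108+4=112
after add edi, 1: edi=4+1=5
cmp edi, 6  (cmp 5,6)
jne again: taken
after add ebx, 3: ebx=7+3=10
after sub ebx, 8: ebx=10-8=2
after mov ebx, [ecx]: ebx=M[112]=16
after and ebx, 15: ebx=16&15=0
after add ecx, 4: ecx=112+4=116
after add edi, 1: edi=5+1=6
cmp edi, 6  (cmp 6,6)
jne again: not taken
mov [100], ebx → M[100]=0
halt.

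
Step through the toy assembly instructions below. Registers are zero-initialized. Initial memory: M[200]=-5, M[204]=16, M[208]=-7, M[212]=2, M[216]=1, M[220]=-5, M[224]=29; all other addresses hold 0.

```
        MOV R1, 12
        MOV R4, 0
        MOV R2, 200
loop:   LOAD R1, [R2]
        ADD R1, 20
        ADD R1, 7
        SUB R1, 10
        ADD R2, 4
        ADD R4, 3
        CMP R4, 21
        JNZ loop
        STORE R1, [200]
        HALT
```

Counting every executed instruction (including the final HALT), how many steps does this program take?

after MOV R1, 12: R1=12
after MOV R4, 0: R4=0
after MOV R2, 200: R2=200
after LOAD R1, [R2]: R1=M[200]=-5
after ADD R1, 20: R1=(-5)+20=15
after ADD R1, 7: R1=15+7=22
after SUB R1, 10: R1=22-10=12
after ADD R2, 4: R2=200+4=204
after ADD R4, 3: R4=0+3=3
CMP R4, 21  (cmp 3,21)
JNZ loop: taken
after LOAD R1, [R2]: R1=M[204]=16
after ADD R1, 20: R1=16+20=36
after ADD R1, 7: R1=36+7=43
after SUB R1, 10: R1=43-10=33
after ADD R2, 4: R2=204+4=208
after ADD R4, 3: R4=3+3=6
CMP R4, 21  (cmp 6,21)
JNZ loop: taken
after LOAD R1, [R2]: R1=M[208]=-7
after ADD R1, 20: R1=(-7)+20=13
after ADD R1, 7: R1=13+7=20
after SUB R1, 10: R1=20-10=10
after ADD R2, 4: R2=208+4=212
after ADD R4, 3: R4=6+3=9
CMP R4, 21  (cmp 9,21)
JNZ loop: taken
after LOAD R1, [R2]: R1=M[212]=2
after ADD R1, 20: R1=2+20=22
after ADD R1, 7: R1=22+7=29
after SUB R1, 10: R1=29-10=19
after ADD R2, 4: R2=212+4=216
after ADD R4, 3: R4=9+3=12
CMP R4, 21  (cmp 12,21)
JNZ loop: taken
after LOAD R1, [R2]: R1=M[216]=1
after ADD R1, 20: R1=1+20=21
after ADD R1, 7: R1=21+7=28
after SUB R1, 10: R1=28-10=18
after ADD R2, 4: R2=216+4=220
after ADD R4, 3: R4=12+3=15
CMP R4, 21  (cmp 15,21)
JNZ loop: taken
after LOAD R1, [R2]: R1=M[220]=-5
after ADD R1, 20: R1=(-5)+20=15
after ADD R1, 7: R1=15+7=22
after SUB R1, 10: R1=22-10=12
after ADD R2, 4: R2=220+4=224
after ADD R4, 3: R4=15+3=18
CMP R4, 21  (cmp 18,21)
JNZ loop: taken
after LOAD R1, [R2]: R1=M[224]=29
after ADD R1, 20: R1=29+20=49
after ADD R1, 7: R1=49+7=56
after SUB R1, 10: R1=56-10=46
after ADD R2, 4: R2=224+4=228
after ADD R4, 3: R4=18+3=21
CMP R4, 21  (cmp 21,21)
JNZ loop: not taken
STORE R1, [200] → M[200]=46
halt.
Total executed instructions: 61.

61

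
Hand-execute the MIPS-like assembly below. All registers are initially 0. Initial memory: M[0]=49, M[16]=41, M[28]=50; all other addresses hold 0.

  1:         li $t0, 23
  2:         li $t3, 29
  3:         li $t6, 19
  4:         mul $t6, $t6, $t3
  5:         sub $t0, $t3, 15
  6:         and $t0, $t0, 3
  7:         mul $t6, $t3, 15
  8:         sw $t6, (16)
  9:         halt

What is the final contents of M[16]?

435

after li $t0, 23: $t0=23
after li $t3, 29: $t3=29
after li $t6, 19: $t6=19
after mul $t6, $t6, $t3: $t6=19*29=551
after sub $t0, $t3, 15: $t0=29-15=14
after and $t0, $t0, 3: $t0=14&3=2
after mul $t6, $t3, 15: $t6=29*15=435
sw $t6, (16) → M[16]=435
halt.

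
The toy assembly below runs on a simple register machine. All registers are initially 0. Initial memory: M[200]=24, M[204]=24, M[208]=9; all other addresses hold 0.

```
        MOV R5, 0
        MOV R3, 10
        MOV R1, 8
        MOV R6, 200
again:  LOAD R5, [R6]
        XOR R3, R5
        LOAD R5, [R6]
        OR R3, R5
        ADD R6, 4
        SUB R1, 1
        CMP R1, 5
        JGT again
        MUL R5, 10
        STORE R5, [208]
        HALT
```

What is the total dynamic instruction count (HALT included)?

R5=0
R3=10
R1=8
R6=200
R5=M[200]=24
R3=10^24=18
R5=M[200]=24
R3=18|24=26
R6=200+4=204
R1=8-1=7
CMP R1, 5  (cmp 7,5)
JGT again: taken
R5=M[204]=24
R3=26^24=2
R5=M[204]=24
R3=2|24=26
R6=204+4=208
R1=7-1=6
CMP R1, 5  (cmp 6,5)
JGT again: taken
R5=M[208]=9
R3=26^9=19
R5=M[208]=9
R3=19|9=27
R6=208+4=212
R1=6-1=5
CMP R1, 5  (cmp 5,5)
JGT again: not taken
R5=9*10=90
STORE R5, [208] → M[208]=90
halt.
Total executed instructions: 31.

31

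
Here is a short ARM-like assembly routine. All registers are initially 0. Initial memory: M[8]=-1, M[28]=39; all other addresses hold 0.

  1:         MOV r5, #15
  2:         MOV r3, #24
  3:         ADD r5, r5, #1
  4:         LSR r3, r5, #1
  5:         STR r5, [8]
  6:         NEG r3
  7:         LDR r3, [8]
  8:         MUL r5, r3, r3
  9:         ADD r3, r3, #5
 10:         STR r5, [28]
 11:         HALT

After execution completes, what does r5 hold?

256

r5=15
r3=24
r5=15+1=16
r3=16>>1=8
STR r5, [8] → M[8]=16
r3=-(8)=-8
r3=M[8]=16
r5=16*16=256
r3=16+5=21
STR r5, [28] → M[28]=256
halt.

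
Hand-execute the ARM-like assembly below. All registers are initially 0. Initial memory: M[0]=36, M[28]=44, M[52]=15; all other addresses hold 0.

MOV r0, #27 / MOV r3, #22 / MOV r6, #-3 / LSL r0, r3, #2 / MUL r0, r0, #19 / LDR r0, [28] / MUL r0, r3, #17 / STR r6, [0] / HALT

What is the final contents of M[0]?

after MOV r0, #27: r0=27
after MOV r3, #22: r3=22
after MOV r6, #-3: r6=-3
after LSL r0, r3, #2: r0=22<<2=88
after MUL r0, r0, #19: r0=88*19=1672
after LDR r0, [28]: r0=M[28]=44
after MUL r0, r3, #17: r0=22*17=374
STR r6, [0] → M[0]=-3
halt.

-3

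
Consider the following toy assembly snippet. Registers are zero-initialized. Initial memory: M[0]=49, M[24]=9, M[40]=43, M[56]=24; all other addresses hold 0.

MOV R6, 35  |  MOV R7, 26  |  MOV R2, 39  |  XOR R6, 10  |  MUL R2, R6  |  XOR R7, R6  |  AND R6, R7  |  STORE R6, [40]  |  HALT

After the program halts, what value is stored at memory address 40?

MOV R6, 35 → R6=35
MOV R7, 26 → R7=26
MOV R2, 39 → R2=39
XOR R6, 10 → R6=35^10=41
MUL R2, R6 → R2=39*41=1599
XOR R7, R6 → R7=26^41=51
AND R6, R7 → R6=41&51=33
STORE R6, [40] → M[40]=33
halt.

33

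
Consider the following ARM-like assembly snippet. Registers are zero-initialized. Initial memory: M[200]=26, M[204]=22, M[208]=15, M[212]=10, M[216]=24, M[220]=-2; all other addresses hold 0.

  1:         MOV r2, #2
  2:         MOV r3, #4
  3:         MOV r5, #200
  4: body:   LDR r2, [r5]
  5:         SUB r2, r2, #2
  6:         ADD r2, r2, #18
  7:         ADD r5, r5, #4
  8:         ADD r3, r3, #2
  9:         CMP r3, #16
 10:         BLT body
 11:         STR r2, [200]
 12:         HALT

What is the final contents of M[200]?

14

after MOV r2, #2: r2=2
after MOV r3, #4: r3=4
after MOV r5, #200: r5=200
after LDR r2, [r5]: r2=M[200]=26
after SUB r2, r2, #2: r2=26-2=24
after ADD r2, r2, #18: r2=24+18=42
after ADD r5, r5, #4: r5=200+4=204
after ADD r3, r3, #2: r3=4+2=6
CMP r3, #16  (cmp 6,16)
BLT body: taken
after LDR r2, [r5]: r2=M[204]=22
after SUB r2, r2, #2: r2=22-2=20
after ADD r2, r2, #18: r2=20+18=38
after ADD r5, r5, #4: r5=204+4=208
after ADD r3, r3, #2: r3=6+2=8
CMP r3, #16  (cmp 8,16)
BLT body: taken
after LDR r2, [r5]: r2=M[208]=15
after SUB r2, r2, #2: r2=15-2=13
after ADD r2, r2, #18: r2=13+18=31
after ADD r5, r5, #4: r5=208+4=212
after ADD r3, r3, #2: r3=8+2=10
CMP r3, #16  (cmp 10,16)
BLT body: taken
after LDR r2, [r5]: r2=M[212]=10
after SUB r2, r2, #2: r2=10-2=8
after ADD r2, r2, #18: r2=8+18=26
after ADD r5, r5, #4: r5=212+4=216
after ADD r3, r3, #2: r3=10+2=12
CMP r3, #16  (cmp 12,16)
BLT body: taken
after LDR r2, [r5]: r2=M[216]=24
after SUB r2, r2, #2: r2=24-2=22
after ADD r2, r2, #18: r2=22+18=40
after ADD r5, r5, #4: r5=216+4=220
after ADD r3, r3, #2: r3=12+2=14
CMP r3, #16  (cmp 14,16)
BLT body: taken
after LDR r2, [r5]: r2=M[220]=-2
after SUB r2, r2, #2: r2=(-2)-2=-4
after ADD r2, r2, #18: r2=(-4)+18=14
after ADD r5, r5, #4: r5=220+4=224
after ADD r3, r3, #2: r3=14+2=16
CMP r3, #16  (cmp 16,16)
BLT body: not taken
STR r2, [200] → M[200]=14
halt.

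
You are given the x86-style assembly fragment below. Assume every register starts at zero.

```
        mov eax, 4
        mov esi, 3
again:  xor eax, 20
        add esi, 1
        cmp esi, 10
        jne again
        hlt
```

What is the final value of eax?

mov eax, 4 → eax=4
mov esi, 3 → esi=3
xor eax, 20 → eax=4^20=16
add esi, 1 → esi=3+1=4
cmp esi, 10  (cmp 4,10)
jne again: taken
xor eax, 20 → eax=16^20=4
add esi, 1 → esi=4+1=5
cmp esi, 10  (cmp 5,10)
jne again: taken
xor eax, 20 → eax=4^20=16
add esi, 1 → esi=5+1=6
cmp esi, 10  (cmp 6,10)
jne again: taken
xor eax, 20 → eax=16^20=4
add esi, 1 → esi=6+1=7
cmp esi, 10  (cmp 7,10)
jne again: taken
xor eax, 20 → eax=4^20=16
add esi, 1 → esi=7+1=8
cmp esi, 10  (cmp 8,10)
jne again: taken
xor eax, 20 → eax=16^20=4
add esi, 1 → esi=8+1=9
cmp esi, 10  (cmp 9,10)
jne again: taken
xor eax, 20 → eax=4^20=16
add esi, 1 → esi=9+1=10
cmp esi, 10  (cmp 10,10)
jne again: not taken
halt.

16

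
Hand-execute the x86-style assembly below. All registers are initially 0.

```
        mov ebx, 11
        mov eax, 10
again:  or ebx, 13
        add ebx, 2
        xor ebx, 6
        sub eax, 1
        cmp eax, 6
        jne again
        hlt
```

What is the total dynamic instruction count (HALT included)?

27

ebx=11
eax=10
ebx=11|13=15
ebx=15+2=17
ebx=17^6=23
eax=10-1=9
cmp eax, 6  (cmp 9,6)
jne again: taken
ebx=23|13=31
ebx=31+2=33
ebx=33^6=39
eax=9-1=8
cmp eax, 6  (cmp 8,6)
jne again: taken
ebx=39|13=47
ebx=47+2=49
ebx=49^6=55
eax=8-1=7
cmp eax, 6  (cmp 7,6)
jne again: taken
ebx=55|13=63
ebx=63+2=65
ebx=65^6=71
eax=7-1=6
cmp eax, 6  (cmp 6,6)
jne again: not taken
halt.
Total executed instructions: 27.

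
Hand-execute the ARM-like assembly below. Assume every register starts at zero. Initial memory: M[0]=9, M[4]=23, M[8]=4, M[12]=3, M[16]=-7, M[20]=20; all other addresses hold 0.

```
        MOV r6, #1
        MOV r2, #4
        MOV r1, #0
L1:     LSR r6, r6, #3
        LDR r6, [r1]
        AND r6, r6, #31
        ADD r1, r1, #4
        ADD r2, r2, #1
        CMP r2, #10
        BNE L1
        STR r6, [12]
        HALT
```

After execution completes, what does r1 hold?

24

r6=1
r2=4
r1=0
r6=1>>3=0
r6=M[0]=9
r6=9&31=9
r1=0+4=4
r2=4+1=5
CMP r2, #10  (cmp 5,10)
BNE L1: taken
r6=9>>3=1
r6=M[4]=23
r6=23&31=23
r1=4+4=8
r2=5+1=6
CMP r2, #10  (cmp 6,10)
BNE L1: taken
r6=23>>3=2
r6=M[8]=4
r6=4&31=4
r1=8+4=12
r2=6+1=7
CMP r2, #10  (cmp 7,10)
BNE L1: taken
r6=4>>3=0
r6=M[12]=3
r6=3&31=3
r1=12+4=16
r2=7+1=8
CMP r2, #10  (cmp 8,10)
BNE L1: taken
r6=3>>3=0
r6=M[16]=-7
r6=(-7)&31=25
r1=16+4=20
r2=8+1=9
CMP r2, #10  (cmp 9,10)
BNE L1: taken
r6=25>>3=3
r6=M[20]=20
r6=20&31=20
r1=20+4=24
r2=9+1=10
CMP r2, #10  (cmp 10,10)
BNE L1: not taken
STR r6, [12] → M[12]=20
halt.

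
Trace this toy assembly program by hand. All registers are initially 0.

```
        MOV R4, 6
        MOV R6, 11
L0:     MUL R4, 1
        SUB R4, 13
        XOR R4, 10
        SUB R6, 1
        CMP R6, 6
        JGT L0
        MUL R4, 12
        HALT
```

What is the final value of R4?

-780

after MOV R4, 6: R4=6
after MOV R6, 11: R6=11
after MUL R4, 1: R4=6*1=6
after SUB R4, 13: R4=6-13=-7
after XOR R4, 10: R4=(-7)^10=-13
after SUB R6, 1: R6=11-1=10
CMP R6, 6  (cmp 10,6)
JGT L0: taken
after MUL R4, 1: R4=(-13)*1=-13
after SUB R4, 13: R4=(-13)-13=-26
after XOR R4, 10: R4=(-26)^10=-20
after SUB R6, 1: R6=10-1=9
CMP R6, 6  (cmp 9,6)
JGT L0: taken
after MUL R4, 1: R4=(-20)*1=-20
after SUB R4, 13: R4=(-20)-13=-33
after XOR R4, 10: R4=(-33)^10=-43
after SUB R6, 1: R6=9-1=8
CMP R6, 6  (cmp 8,6)
JGT L0: taken
after MUL R4, 1: R4=(-43)*1=-43
after SUB R4, 13: R4=(-43)-13=-56
after XOR R4, 10: R4=(-56)^10=-62
after SUB R6, 1: R6=8-1=7
CMP R6, 6  (cmp 7,6)
JGT L0: taken
after MUL R4, 1: R4=(-62)*1=-62
after SUB R4, 13: R4=(-62)-13=-75
after XOR R4, 10: R4=(-75)^10=-65
after SUB R6, 1: R6=7-1=6
CMP R6, 6  (cmp 6,6)
JGT L0: not taken
after MUL R4, 12: R4=(-65)*12=-780
halt.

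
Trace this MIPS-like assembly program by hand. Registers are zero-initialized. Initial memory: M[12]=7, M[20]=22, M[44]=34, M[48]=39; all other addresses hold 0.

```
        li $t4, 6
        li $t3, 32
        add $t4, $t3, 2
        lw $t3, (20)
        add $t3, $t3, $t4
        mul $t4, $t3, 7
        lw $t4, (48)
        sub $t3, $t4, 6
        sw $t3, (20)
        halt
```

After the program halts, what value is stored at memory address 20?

33

li $t4, 6 → $t4=6
li $t3, 32 → $t3=32
add $t4, $t3, 2 → $t4=32+2=34
lw $t3, (20) → $t3=M[20]=22
add $t3, $t3, $t4 → $t3=22+34=56
mul $t4, $t3, 7 → $t4=56*7=392
lw $t4, (48) → $t4=M[48]=39
sub $t3, $t4, 6 → $t3=39-6=33
sw $t3, (20) → M[20]=33
halt.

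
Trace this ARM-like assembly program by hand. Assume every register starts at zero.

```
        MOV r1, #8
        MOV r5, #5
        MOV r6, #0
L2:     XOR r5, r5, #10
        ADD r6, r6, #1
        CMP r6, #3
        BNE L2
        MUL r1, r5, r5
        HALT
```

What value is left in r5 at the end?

r1=8
r5=5
r6=0
r5=5^10=15
r6=0+1=1
CMP r6, #3  (cmp 1,3)
BNE L2: taken
r5=15^10=5
r6=1+1=2
CMP r6, #3  (cmp 2,3)
BNE L2: taken
r5=5^10=15
r6=2+1=3
CMP r6, #3  (cmp 3,3)
BNE L2: not taken
r1=15*15=225
halt.

15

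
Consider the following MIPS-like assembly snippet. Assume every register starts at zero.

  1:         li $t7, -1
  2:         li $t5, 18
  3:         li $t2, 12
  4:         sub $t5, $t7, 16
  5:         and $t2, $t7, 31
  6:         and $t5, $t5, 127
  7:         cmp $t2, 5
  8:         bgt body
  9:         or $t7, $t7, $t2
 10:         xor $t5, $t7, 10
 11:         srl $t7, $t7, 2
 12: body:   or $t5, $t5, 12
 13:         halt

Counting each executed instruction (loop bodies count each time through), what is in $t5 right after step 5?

-17

after li $t7, -1: $t7=-1
after li $t5, 18: $t5=18
after li $t2, 12: $t2=12
after sub $t5, $t7, 16: $t5=(-1)-16=-17
after and $t2, $t7, 31: $t2=(-1)&31=31
After step 5: $t5 = -17.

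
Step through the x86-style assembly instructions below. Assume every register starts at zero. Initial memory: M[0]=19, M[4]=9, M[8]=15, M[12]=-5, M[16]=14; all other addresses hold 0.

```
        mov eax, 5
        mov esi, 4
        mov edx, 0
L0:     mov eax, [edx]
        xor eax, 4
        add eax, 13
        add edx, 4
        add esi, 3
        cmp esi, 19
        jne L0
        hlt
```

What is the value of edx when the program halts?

eax=5
esi=4
edx=0
eax=M[0]=19
eax=19^4=23
eax=23+13=36
edx=0+4=4
esi=4+3=7
cmp esi, 19  (cmp 7,19)
jne L0: taken
eax=M[4]=9
eax=9^4=13
eax=13+13=26
edx=4+4=8
esi=7+3=10
cmp esi, 19  (cmp 10,19)
jne L0: taken
eax=M[8]=15
eax=15^4=11
eax=11+13=24
edx=8+4=12
esi=10+3=13
cmp esi, 19  (cmp 13,19)
jne L0: taken
eax=M[12]=-5
eax=(-5)^4=-1
eax=(-1)+13=12
edx=12+4=16
esi=13+3=16
cmp esi, 19  (cmp 16,19)
jne L0: taken
eax=M[16]=14
eax=14^4=10
eax=10+13=23
edx=16+4=20
esi=16+3=19
cmp esi, 19  (cmp 19,19)
jne L0: not taken
halt.

20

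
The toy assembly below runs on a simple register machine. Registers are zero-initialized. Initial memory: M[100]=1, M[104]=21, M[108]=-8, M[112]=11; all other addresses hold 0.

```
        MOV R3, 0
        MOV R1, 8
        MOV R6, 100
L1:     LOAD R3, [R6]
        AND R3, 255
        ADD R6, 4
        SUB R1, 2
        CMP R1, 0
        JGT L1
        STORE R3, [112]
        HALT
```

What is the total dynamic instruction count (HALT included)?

29

R3=0
R1=8
R6=100
R3=M[100]=1
R3=1&255=1
R6=100+4=104
R1=8-2=6
CMP R1, 0  (cmp 6,0)
JGT L1: taken
R3=M[104]=21
R3=21&255=21
R6=104+4=108
R1=6-2=4
CMP R1, 0  (cmp 4,0)
JGT L1: taken
R3=M[108]=-8
R3=(-8)&255=248
R6=108+4=112
R1=4-2=2
CMP R1, 0  (cmp 2,0)
JGT L1: taken
R3=M[112]=11
R3=11&255=11
R6=112+4=116
R1=2-2=0
CMP R1, 0  (cmp 0,0)
JGT L1: not taken
STORE R3, [112] → M[112]=11
halt.
Total executed instructions: 29.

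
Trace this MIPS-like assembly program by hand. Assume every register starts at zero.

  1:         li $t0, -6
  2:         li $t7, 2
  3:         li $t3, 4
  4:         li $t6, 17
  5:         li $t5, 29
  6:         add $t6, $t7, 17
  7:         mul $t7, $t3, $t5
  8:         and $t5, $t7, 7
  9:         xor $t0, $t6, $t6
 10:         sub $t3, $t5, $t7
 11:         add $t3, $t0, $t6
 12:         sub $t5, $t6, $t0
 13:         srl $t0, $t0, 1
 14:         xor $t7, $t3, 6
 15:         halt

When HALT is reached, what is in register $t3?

after li $t0, -6: $t0=-6
after li $t7, 2: $t7=2
after li $t3, 4: $t3=4
after li $t6, 17: $t6=17
after li $t5, 29: $t5=29
after add $t6, $t7, 17: $t6=2+17=19
after mul $t7, $t3, $t5: $t7=4*29=116
after and $t5, $t7, 7: $t5=116&7=4
after xor $t0, $t6, $t6: $t0=19^19=0
after sub $t3, $t5, $t7: $t3=4-116=-112
after add $t3, $t0, $t6: $t3=0+19=19
after sub $t5, $t6, $t0: $t5=19-0=19
after srl $t0, $t0, 1: $t0=0>>1=0
after xor $t7, $t3, 6: $t7=19^6=21
halt.

19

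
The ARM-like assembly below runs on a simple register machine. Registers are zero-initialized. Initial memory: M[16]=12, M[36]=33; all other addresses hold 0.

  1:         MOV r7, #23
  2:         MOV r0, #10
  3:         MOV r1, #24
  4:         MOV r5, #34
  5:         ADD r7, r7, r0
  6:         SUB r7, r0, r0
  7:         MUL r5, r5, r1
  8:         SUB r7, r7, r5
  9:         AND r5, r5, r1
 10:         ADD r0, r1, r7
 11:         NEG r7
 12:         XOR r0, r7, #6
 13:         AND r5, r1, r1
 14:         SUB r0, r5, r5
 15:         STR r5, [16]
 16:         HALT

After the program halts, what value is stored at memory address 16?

after MOV r7, #23: r7=23
after MOV r0, #10: r0=10
after MOV r1, #24: r1=24
after MOV r5, #34: r5=34
after ADD r7, r7, r0: r7=23+10=33
after SUB r7, r0, r0: r7=10-10=0
after MUL r5, r5, r1: r5=34*24=816
after SUB r7, r7, r5: r7=0-816=-816
after AND r5, r5, r1: r5=816&24=16
after ADD r0, r1, r7: r0=24+(-816)=-792
after NEG r7: r7=-(-816)=816
after XOR r0, r7, #6: r0=816^6=822
after AND r5, r1, r1: r5=24&24=24
after SUB r0, r5, r5: r0=24-24=0
STR r5, [16] → M[16]=24
halt.

24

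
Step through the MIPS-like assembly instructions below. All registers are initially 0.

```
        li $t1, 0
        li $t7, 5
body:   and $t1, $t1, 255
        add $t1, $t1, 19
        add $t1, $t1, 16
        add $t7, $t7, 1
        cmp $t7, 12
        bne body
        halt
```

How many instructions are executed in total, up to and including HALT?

45

$t1=0
$t7=5
$t1=0&255=0
$t1=0+19=19
$t1=19+16=35
$t7=5+1=6
cmp $t7, 12  (cmp 6,12)
bne body: taken
$t1=35&255=35
$t1=35+19=54
$t1=54+16=70
$t7=6+1=7
cmp $t7, 12  (cmp 7,12)
bne body: taken
$t1=70&255=70
$t1=70+19=89
$t1=89+16=105
$t7=7+1=8
cmp $t7, 12  (cmp 8,12)
bne body: taken
$t1=105&255=105
$t1=105+19=124
$t1=124+16=140
$t7=8+1=9
cmp $t7, 12  (cmp 9,12)
bne body: taken
$t1=140&255=140
$t1=140+19=159
$t1=159+16=175
$t7=9+1=10
cmp $t7, 12  (cmp 10,12)
bne body: taken
$t1=175&255=175
$t1=175+19=194
$t1=194+16=210
$t7=10+1=11
cmp $t7, 12  (cmp 11,12)
bne body: taken
$t1=210&255=210
$t1=210+19=229
$t1=229+16=245
$t7=11+1=12
cmp $t7, 12  (cmp 12,12)
bne body: not taken
halt.
Total executed instructions: 45.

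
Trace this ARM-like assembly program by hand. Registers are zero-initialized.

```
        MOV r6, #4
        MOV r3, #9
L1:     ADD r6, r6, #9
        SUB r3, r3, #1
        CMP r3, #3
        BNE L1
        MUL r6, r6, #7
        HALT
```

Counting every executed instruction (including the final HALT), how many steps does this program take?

28

r6=4
r3=9
r6=4+9=13
r3=9-1=8
CMP r3, #3  (cmp 8,3)
BNE L1: taken
r6=13+9=22
r3=8-1=7
CMP r3, #3  (cmp 7,3)
BNE L1: taken
r6=22+9=31
r3=7-1=6
CMP r3, #3  (cmp 6,3)
BNE L1: taken
r6=31+9=40
r3=6-1=5
CMP r3, #3  (cmp 5,3)
BNE L1: taken
r6=40+9=49
r3=5-1=4
CMP r3, #3  (cmp 4,3)
BNE L1: taken
r6=49+9=58
r3=4-1=3
CMP r3, #3  (cmp 3,3)
BNE L1: not taken
r6=58*7=406
halt.
Total executed instructions: 28.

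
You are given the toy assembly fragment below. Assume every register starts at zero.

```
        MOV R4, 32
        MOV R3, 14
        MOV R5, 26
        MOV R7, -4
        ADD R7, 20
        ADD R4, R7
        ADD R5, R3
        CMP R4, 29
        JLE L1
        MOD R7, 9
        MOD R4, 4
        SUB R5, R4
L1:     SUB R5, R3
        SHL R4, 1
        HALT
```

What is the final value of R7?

7

after MOV R4, 32: R4=32
after MOV R3, 14: R3=14
after MOV R5, 26: R5=26
after MOV R7, -4: R7=-4
after ADD R7, 20: R7=(-4)+20=16
after ADD R4, R7: R4=32+16=48
after ADD R5, R3: R5=26+14=40
CMP R4, 29  (cmp 48,29)
JLE L1: not taken
after MOD R7, 9: R7=16%9=7
after MOD R4, 4: R4=48%4=0
after SUB R5, R4: R5=40-0=40
after SUB R5, R3: R5=40-14=26
after SHL R4, 1: R4=0<<1=0
halt.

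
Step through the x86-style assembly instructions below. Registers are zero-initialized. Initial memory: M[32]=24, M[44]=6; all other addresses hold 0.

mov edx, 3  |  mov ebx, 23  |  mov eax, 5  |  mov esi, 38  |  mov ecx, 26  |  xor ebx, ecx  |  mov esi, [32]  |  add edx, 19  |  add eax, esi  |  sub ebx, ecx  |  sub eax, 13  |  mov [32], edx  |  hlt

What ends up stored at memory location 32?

mov edx, 3 → edx=3
mov ebx, 23 → ebx=23
mov eax, 5 → eax=5
mov esi, 38 → esi=38
mov ecx, 26 → ecx=26
xor ebx, ecx → ebx=23^26=13
mov esi, [32] → esi=M[32]=24
add edx, 19 → edx=3+19=22
add eax, esi → eax=5+24=29
sub ebx, ecx → ebx=13-26=-13
sub eax, 13 → eax=29-13=16
mov [32], edx → M[32]=22
halt.

22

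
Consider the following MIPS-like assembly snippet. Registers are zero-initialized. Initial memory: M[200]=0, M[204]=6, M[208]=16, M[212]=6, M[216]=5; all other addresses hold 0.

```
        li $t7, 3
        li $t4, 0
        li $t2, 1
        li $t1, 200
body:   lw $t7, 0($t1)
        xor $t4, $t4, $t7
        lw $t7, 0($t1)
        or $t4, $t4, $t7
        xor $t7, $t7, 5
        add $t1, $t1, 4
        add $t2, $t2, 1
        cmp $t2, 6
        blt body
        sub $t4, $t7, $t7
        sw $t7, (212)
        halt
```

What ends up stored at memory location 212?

0

$t7=3
$t4=0
$t2=1
$t1=200
$t7=M[200]=0
$t4=0^0=0
$t7=M[200]=0
$t4=0|0=0
$t7=0^5=5
$t1=200+4=204
$t2=1+1=2
cmp $t2, 6  (cmp 2,6)
blt body: taken
$t7=M[204]=6
$t4=0^6=6
$t7=M[204]=6
$t4=6|6=6
$t7=6^5=3
$t1=204+4=208
$t2=2+1=3
cmp $t2, 6  (cmp 3,6)
blt body: taken
$t7=M[208]=16
$t4=6^16=22
$t7=M[208]=16
$t4=22|16=22
$t7=16^5=21
$t1=208+4=212
$t2=3+1=4
cmp $t2, 6  (cmp 4,6)
blt body: taken
$t7=M[212]=6
$t4=22^6=16
$t7=M[212]=6
$t4=16|6=22
$t7=6^5=3
$t1=212+4=216
$t2=4+1=5
cmp $t2, 6  (cmp 5,6)
blt body: taken
$t7=M[216]=5
$t4=22^5=19
$t7=M[216]=5
$t4=19|5=23
$t7=5^5=0
$t1=216+4=220
$t2=5+1=6
cmp $t2, 6  (cmp 6,6)
blt body: not taken
$t4=0-0=0
sw $t7, (212) → M[212]=0
halt.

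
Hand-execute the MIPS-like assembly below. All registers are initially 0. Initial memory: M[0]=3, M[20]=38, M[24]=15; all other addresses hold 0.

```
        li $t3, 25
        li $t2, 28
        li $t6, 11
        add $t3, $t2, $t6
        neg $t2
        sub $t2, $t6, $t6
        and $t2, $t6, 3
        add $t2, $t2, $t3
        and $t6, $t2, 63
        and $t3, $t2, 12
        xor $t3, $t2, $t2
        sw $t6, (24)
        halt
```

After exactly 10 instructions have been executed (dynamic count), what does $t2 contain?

42

$t3=25
$t2=28
$t6=11
$t3=28+11=39
$t2=-(28)=-28
$t2=11-11=0
$t2=11&3=3
$t2=3+39=42
$t6=42&63=42
$t3=42&12=8
After step 10: $t2 = 42.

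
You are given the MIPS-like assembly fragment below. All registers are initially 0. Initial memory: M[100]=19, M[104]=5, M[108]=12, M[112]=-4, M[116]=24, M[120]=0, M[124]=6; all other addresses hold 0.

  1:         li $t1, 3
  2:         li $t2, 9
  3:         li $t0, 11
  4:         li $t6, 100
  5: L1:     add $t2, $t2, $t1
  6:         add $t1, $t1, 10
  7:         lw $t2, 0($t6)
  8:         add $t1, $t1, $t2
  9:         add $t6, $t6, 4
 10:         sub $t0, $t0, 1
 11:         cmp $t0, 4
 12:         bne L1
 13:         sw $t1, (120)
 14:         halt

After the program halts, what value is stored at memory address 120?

after li $t1, 3: $t1=3
after li $t2, 9: $t2=9
after li $t0, 11: $t0=11
after li $t6, 100: $t6=100
after add $t2, $t2, $t1: $t2=9+3=12
after add $t1, $t1, 10: $t1=3+10=13
after lw $t2, 0($t6): $t2=M[100]=19
after add $t1, $t1, $t2: $t1=13+19=32
after add $t6, $t6, 4: $t6=100+4=104
after sub $t0, $t0, 1: $t0=11-1=10
cmp $t0, 4  (cmp 10,4)
bne L1: taken
after add $t2, $t2, $t1: $t2=19+32=51
after add $t1, $t1, 10: $t1=32+10=42
after lw $t2, 0($t6): $t2=M[104]=5
after add $t1, $t1, $t2: $t1=42+5=47
after add $t6, $t6, 4: $t6=104+4=108
after sub $t0, $t0, 1: $t0=10-1=9
cmp $t0, 4  (cmp 9,4)
bne L1: taken
after add $t2, $t2, $t1: $t2=5+47=52
after add $t1, $t1, 10: $t1=47+10=57
after lw $t2, 0($t6): $t2=M[108]=12
after add $t1, $t1, $t2: $t1=57+12=69
after add $t6, $t6, 4: $t6=108+4=112
after sub $t0, $t0, 1: $t0=9-1=8
cmp $t0, 4  (cmp 8,4)
bne L1: taken
after add $t2, $t2, $t1: $t2=12+69=81
after add $t1, $t1, 10: $t1=69+10=79
after lw $t2, 0($t6): $t2=M[112]=-4
after add $t1, $t1, $t2: $t1=79+(-4)=75
after add $t6, $t6, 4: $t6=112+4=116
after sub $t0, $t0, 1: $t0=8-1=7
cmp $t0, 4  (cmp 7,4)
bne L1: taken
after add $t2, $t2, $t1: $t2=(-4)+75=71
after add $t1, $t1, 10: $t1=75+10=85
after lw $t2, 0($t6): $t2=M[116]=24
after add $t1, $t1, $t2: $t1=85+24=109
after add $t6, $t6, 4: $t6=116+4=120
after sub $t0, $t0, 1: $t0=7-1=6
cmp $t0, 4  (cmp 6,4)
bne L1: taken
after add $t2, $t2, $t1: $t2=24+109=133
after add $t1, $t1, 10: $t1=109+10=119
after lw $t2, 0($t6): $t2=M[120]=0
after add $t1, $t1, $t2: $t1=119+0=119
after add $t6, $t6, 4: $t6=120+4=124
after sub $t0, $t0, 1: $t0=6-1=5
cmp $t0, 4  (cmp 5,4)
bne L1: taken
after add $t2, $t2, $t1: $t2=0+119=119
after add $t1, $t1, 10: $t1=119+10=129
after lw $t2, 0($t6): $t2=M[124]=6
after add $t1, $t1, $t2: $t1=129+6=135
after add $t6, $t6, 4: $t6=124+4=128
after sub $t0, $t0, 1: $t0=5-1=4
cmp $t0, 4  (cmp 4,4)
bne L1: not taken
sw $t1, (120) → M[120]=135
halt.

135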